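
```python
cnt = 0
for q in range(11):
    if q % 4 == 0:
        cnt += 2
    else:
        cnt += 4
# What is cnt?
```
Trace:
  cnt=0
  cnt=2, q=0
  cnt=6, q=1
  cnt=10, q=2
  cnt=14, q=3
  cnt=16, q=4
  cnt=20, q=5
  cnt=24, q=6
  cnt=28, q=7
  cnt=30, q=8
  cnt=34, q=9
  cnt=38, q=10

Final answer: 38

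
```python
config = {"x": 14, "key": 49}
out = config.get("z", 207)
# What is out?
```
Trace:
  config={'x': 14, 'key': 49}
  config={'x': 14, 'key': 49}, out=207

Final answer: 207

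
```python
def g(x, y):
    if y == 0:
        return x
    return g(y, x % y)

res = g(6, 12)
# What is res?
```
Call trace:
g(x=6, y=12)
  g(x=12, y=6)
    g(x=6, y=0)
    -> return 6
  -> return 6
-> return 6

Final answer: 6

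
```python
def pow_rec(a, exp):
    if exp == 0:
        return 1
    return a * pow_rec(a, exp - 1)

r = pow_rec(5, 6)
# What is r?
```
Call trace:
pow_rec(a=5, exp=6)
  pow_rec(a=5, exp=5)
    pow_rec(a=5, exp=4)
      pow_rec(a=5, exp=3)
        pow_rec(a=5, exp=2)
          pow_rec(a=5, exp=1)
            pow_rec(a=5, exp=0)
            -> return 1
          -> return 5
        -> return 25
      -> return 125
    -> return 625
  -> return 3125
-> return 15625

Final answer: 15625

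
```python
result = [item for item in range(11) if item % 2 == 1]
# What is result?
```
Trace:
  item=0
  item=1
  item=2
  item=3
  item=4
  item=5
  item=6
  item=7
  item=8
  item=9
  item=10
  result=[1, 3, 5, 7, 9]

Final answer: [1, 3, 5, 7, 9]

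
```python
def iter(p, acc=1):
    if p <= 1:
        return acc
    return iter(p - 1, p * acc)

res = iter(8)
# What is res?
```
Call trace:
iter(p=8, acc=1)
  iter(p=7, acc=8)
    iter(p=6, acc=56)
      iter(p=5, acc=336)
        iter(p=4, acc=1680)
          iter(p=3, acc=6720)
            iter(p=2, acc=20160)
              iter(p=1, acc=40320)
              -> return 40320
            -> return 40320
          -> return 40320
        -> return 40320
      -> return 40320
    -> return 40320
  -> return 40320
-> return 40320

Final answer: 40320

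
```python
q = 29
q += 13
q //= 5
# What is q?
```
Trace:
  q=29
  q=42
  q=8

Final answer: 8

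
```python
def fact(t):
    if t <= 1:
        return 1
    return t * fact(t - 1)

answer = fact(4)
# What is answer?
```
Call trace:
fact(t=4)
  fact(t=3)
    fact(t=2)
      fact(t=1)
      -> return 1
    -> return 2
  -> return 6
-> return 24

Final answer: 24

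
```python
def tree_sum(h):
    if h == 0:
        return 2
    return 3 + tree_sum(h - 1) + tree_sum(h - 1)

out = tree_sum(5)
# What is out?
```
Call trace (a repeated sub-call is expanded the first time; later identical calls just restate its return value):
tree_sum(h=5)
  tree_sum(h=4)
    tree_sum(h=3)
      tree_sum(h=2)
        tree_sum(h=1)
          tree_sum(h=0)
          -> return 2
          tree_sum(h=0)
          -> return 2
        -> return 7
        tree_sum(h=1) -> return 7  (same call as traced above)
      -> return 17
      tree_sum(h=2) -> return 17  (same call as traced above)
    -> return 37
    tree_sum(h=3) -> return 37  (same call as traced above)
  -> return 77
  tree_sum(h=4) -> return 77  (same call as traced above)
-> return 157

Final answer: 157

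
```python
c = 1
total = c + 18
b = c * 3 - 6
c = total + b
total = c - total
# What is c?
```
Trace:
  c=1
  c=1, total=19
  c=1, total=19, b=-3
  c=16, total=19, b=-3
  c=16, total=-3, b=-3

Final answer: 16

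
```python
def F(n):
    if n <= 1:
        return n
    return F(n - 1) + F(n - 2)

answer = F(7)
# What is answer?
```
Call trace (a repeated sub-call is expanded the first time; later identical calls just restate its return value):
F(n=7)
  F(n=6)
    F(n=5)
      F(n=4)
        F(n=3)
          F(n=2)
            F(n=1)
            -> return 1
            F(n=0)
            -> return 0
          -> return 1
          F(n=1)
          -> return 1
        -> return 2
        F(n=2) -> return 1  (same call as traced above)
      -> return 3
      F(n=3) -> return 2  (same call as traced above)
    -> return 5
    F(n=4) -> return 3  (same call as traced above)
  -> return 8
  F(n=5) -> return 5  (same call as traced above)
-> return 13

Final answer: 13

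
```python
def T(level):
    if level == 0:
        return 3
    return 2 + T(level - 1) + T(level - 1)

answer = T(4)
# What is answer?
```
Call trace (a repeated sub-call is expanded the first time; later identical calls just restate its return value):
T(level=4)
  T(level=3)
    T(level=2)
      T(level=1)
        T(level=0)
        -> return 3
        T(level=0)
        -> return 3
      -> return 8
      T(level=1) -> return 8  (same call as traced above)
    -> return 18
    T(level=2) -> return 18  (same call as traced above)
  -> return 38
  T(level=3) -> return 38  (same call as traced above)
-> return 78

Final answer: 78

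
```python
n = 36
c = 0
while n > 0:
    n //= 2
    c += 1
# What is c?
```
Trace:
  n=36
  n=36, c=0
  n=18, c=1
  n=9, c=2
  n=4, c=3
  n=2, c=4
  n=1, c=5
  n=0, c=6

Final answer: 6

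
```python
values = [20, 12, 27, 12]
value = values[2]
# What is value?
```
Trace:
  values=[20, 12, 27, 12]
  values=[20, 12, 27, 12], value=27

Final answer: 27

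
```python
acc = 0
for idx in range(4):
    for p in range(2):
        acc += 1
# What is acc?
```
Trace:
  acc=0
  acc=1, idx=0, p=0
  acc=2, idx=0, p=1
  acc=3, idx=1, p=0
  acc=4, idx=1, p=1
  acc=5, idx=2, p=0
  acc=6, idx=2, p=1
  acc=7, idx=3, p=0
  acc=8, idx=3, p=1

Final answer: 8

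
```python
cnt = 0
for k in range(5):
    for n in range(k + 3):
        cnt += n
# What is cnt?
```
Trace:
  cnt=0
  cnt=0, k=0, n=0
  cnt=1, k=0, n=1
  cnt=3, k=0, n=2
  cnt=3, k=1, n=0
  cnt=4, k=1, n=1
  cnt=6, k=1, n=2
  cnt=9, k=1, n=3
  cnt=9, k=2, n=0
  cnt=10, k=2, n=1
  cnt=12, k=2, n=2
  cnt=15, k=2, n=3
  cnt=19, k=2, n=4
  cnt=19, k=3, n=0
  cnt=20, k=3, n=1
  cnt=22, k=3, n=2
  cnt=25, k=3, n=3
  cnt=29, k=3, n=4
  cnt=34, k=3, n=5
  cnt=34, k=4, n=0
  cnt=35, k=4, n=1
  cnt=37, k=4, n=2
  cnt=40, k=4, n=3
  cnt=44, k=4, n=4
  cnt=49, k=4, n=5
  cnt=55, k=4, n=6

Final answer: 55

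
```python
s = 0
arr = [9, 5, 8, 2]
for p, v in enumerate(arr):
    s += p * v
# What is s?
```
Trace:
  s=0
  s=0, p=0, v=9
  s=5, p=1, v=5
  s=21, p=2, v=8
  s=27, p=3, v=2

Final answer: 27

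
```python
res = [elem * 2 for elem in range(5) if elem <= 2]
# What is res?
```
Trace:
  elem=0
  elem=1
  elem=2
  elem=3
  elem=4
  res=[0, 2, 4]

Final answer: [0, 2, 4]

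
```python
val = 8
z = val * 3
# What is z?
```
Trace:
  val=8
  val=8, z=24

Final answer: 24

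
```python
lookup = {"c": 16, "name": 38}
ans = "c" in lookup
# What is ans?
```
Trace:
  lookup={'c': 16, 'name': 38}
  lookup={'c': 16, 'name': 38}, ans=True

Final answer: True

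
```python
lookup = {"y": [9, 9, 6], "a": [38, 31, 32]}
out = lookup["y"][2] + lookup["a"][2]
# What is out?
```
Trace:
  lookup={'y': [9, 9, 6], 'a': [38, 31, 32]}
  lookup={'y': [9, 9, 6], 'a': [38, 31, 32]}, out=38

Final answer: 38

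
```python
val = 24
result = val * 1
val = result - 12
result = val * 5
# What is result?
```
Trace:
  val=24
  val=24, result=24
  val=12, result=24
  val=12, result=60

Final answer: 60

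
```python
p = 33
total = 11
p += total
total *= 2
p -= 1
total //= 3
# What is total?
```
Trace:
  p=33
  p=33, total=11
  p=44, total=11
  p=44, total=22
  p=43, total=22
  p=43, total=7

Final answer: 7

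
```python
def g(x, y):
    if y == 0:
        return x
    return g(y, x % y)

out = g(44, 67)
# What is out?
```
Call trace:
g(x=44, y=67)
  g(x=67, y=44)
    g(x=44, y=23)
      g(x=23, y=21)
        g(x=21, y=2)
          g(x=2, y=1)
            g(x=1, y=0)
            -> return 1
          -> return 1
        -> return 1
      -> return 1
    -> return 1
  -> return 1
-> return 1

Final answer: 1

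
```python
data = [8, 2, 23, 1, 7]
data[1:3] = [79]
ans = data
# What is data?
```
Trace:
  data=[8, 2, 23, 1, 7]
  data=[8, 79, 1, 7]
  data=[8, 79, 1, 7], ans=[8, 79, 1, 7]

Final answer: [8, 79, 1, 7]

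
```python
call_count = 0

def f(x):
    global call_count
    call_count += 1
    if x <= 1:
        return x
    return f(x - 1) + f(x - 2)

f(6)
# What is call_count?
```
Call trace (a repeated sub-call is expanded the first time; later identical calls just restate its return value):
f(x=6)
  f(x=5)
    f(x=4)
      f(x=3)
        f(x=2)
          f(x=1)
          -> return 1
          f(x=0)
          -> return 0
        -> return 1
        f(x=1)
        -> return 1
      -> return 2
      f(x=2) -> return 1  (same call as traced above)
    -> return 3
    f(x=3) -> return 2  (same call as traced above)
  -> return 5
  f(x=4) -> return 3  (same call as traced above)
-> return 8

call_count is incremented once per call, so count the calls in each subtree. Let C(x) = number of calls made by f(x).
C(0) = C(1) = 1 (base case, no recursion); C(x) = 1 + C(x - 1) + C(x - 2) otherwise.
C(2) = 1 + C(1) + C(0) = 1 + 1 + 1 = 3
C(3) = 1 + C(2) + C(1) = 1 + 3 + 1 = 5
C(4) = 1 + C(3) + C(2) = 1 + 5 + 3 = 9
C(5) = 1 + C(4) + C(3) = 1 + 9 + 5 = 15
C(6) = 1 + C(5) + C(4) = 1 + 15 + 9 = 25
call_count = C(6) = 25

Final answer: 25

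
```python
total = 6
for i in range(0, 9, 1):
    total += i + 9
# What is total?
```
Trace:
  total=6
  total=15, i=0
  total=25, i=1
  total=36, i=2
  total=48, i=3
  total=61, i=4
  total=75, i=5
  total=90, i=6
  total=106, i=7
  total=123, i=8

Final answer: 123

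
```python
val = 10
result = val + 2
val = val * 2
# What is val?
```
Trace:
  val=10
  val=10, result=12
  val=20, result=12

Final answer: 20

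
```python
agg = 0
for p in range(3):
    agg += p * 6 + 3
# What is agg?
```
Trace:
  agg=0
  agg=3, p=0
  agg=12, p=1
  agg=27, p=2

Final answer: 27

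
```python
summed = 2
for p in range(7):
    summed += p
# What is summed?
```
Trace:
  summed=2
  summed=2, p=0
  summed=3, p=1
  summed=5, p=2
  summed=8, p=3
  summed=12, p=4
  summed=17, p=5
  summed=23, p=6

Final answer: 23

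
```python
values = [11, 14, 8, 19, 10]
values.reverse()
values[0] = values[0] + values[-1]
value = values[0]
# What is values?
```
Trace:
  values=[11, 14, 8, 19, 10]
  values=[10, 19, 8, 14, 11]
  values=[21, 19, 8, 14, 11]
  values=[21, 19, 8, 14, 11], value=21

Final answer: [21, 19, 8, 14, 11]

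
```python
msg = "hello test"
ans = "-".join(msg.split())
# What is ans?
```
Trace:
  msg='hello test'
  msg='hello test', ans='hello-test'

Final answer: 'hello-test'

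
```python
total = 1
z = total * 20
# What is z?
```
Trace:
  total=1
  total=1, z=20

Final answer: 20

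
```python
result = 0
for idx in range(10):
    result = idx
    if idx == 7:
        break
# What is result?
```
Trace:
  result=0
  result=0, idx=0
  result=1, idx=1
  result=2, idx=2
  result=3, idx=3
  result=4, idx=4
  result=5, idx=5
  result=6, idx=6
  result=7, idx=7

Final answer: 7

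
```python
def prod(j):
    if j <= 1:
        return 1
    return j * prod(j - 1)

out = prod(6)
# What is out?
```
Call trace:
prod(j=6)
  prod(j=5)
    prod(j=4)
      prod(j=3)
        prod(j=2)
          prod(j=1)
          -> return 1
        -> return 2
      -> return 6
    -> return 24
  -> return 120
-> return 720

Final answer: 720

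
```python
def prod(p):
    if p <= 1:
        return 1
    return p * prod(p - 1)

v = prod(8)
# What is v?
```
Call trace:
prod(p=8)
  prod(p=7)
    prod(p=6)
      prod(p=5)
        prod(p=4)
          prod(p=3)
            prod(p=2)
              prod(p=1)
              -> return 1
            -> return 2
          -> return 6
        -> return 24
      -> return 120
    -> return 720
  -> return 5040
-> return 40320

Final answer: 40320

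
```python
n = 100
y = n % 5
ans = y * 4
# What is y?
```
Trace:
  n=100
  n=100, y=0
  n=100, y=0, ans=0

Final answer: 0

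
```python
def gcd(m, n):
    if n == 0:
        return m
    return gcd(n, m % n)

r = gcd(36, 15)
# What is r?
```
Call trace:
gcd(m=36, n=15)
  gcd(m=15, n=6)
    gcd(m=6, n=3)
      gcd(m=3, n=0)
      -> return 3
    -> return 3
  -> return 3
-> return 3

Final answer: 3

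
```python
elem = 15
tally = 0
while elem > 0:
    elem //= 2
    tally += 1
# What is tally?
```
Trace:
  elem=15
  elem=15, tally=0
  elem=7, tally=1
  elem=3, tally=2
  elem=1, tally=3
  elem=0, tally=4

Final answer: 4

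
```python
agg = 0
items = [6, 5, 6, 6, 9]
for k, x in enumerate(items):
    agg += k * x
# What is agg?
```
Trace:
  agg=0
  agg=0, k=0, x=6
  agg=5, k=1, x=5
  agg=17, k=2, x=6
  agg=35, k=3, x=6
  agg=71, k=4, x=9

Final answer: 71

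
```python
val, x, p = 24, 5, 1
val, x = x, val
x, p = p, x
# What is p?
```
Trace:
  val=24, x=5, p=1
  val=5, x=24, p=1
  val=5, x=1, p=24

Final answer: 24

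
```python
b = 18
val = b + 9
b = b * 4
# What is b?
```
Trace:
  b=18
  b=18, val=27
  b=72, val=27

Final answer: 72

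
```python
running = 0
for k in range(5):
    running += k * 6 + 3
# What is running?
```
Trace:
  running=0
  running=3, k=0
  running=12, k=1
  running=27, k=2
  running=48, k=3
  running=75, k=4

Final answer: 75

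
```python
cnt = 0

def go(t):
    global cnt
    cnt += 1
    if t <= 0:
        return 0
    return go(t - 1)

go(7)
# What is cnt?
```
Call trace:
go(t=7)
  go(t=6)
    go(t=5)
      go(t=4)
        go(t=3)
          go(t=2)
            go(t=1)
              go(t=0)
              -> return 0
            -> return 0
          -> return 0
        -> return 0
      -> return 0
    -> return 0
  -> return 0
-> return 0

cnt is incremented once per call. go is entered once for each t = 7, 6, 5, 4, 3, 2, 1, 0 (the t <= 0 call returns without recursing), i.e. 7 + 1 calls.
cnt = 8

Final answer: 8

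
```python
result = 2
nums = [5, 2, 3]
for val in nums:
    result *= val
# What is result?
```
Trace:
  result=2
  result=10, val=5
  result=20, val=2
  result=60, val=3

Final answer: 60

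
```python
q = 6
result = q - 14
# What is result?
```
Trace:
  q=6
  q=6, result=-8

Final answer: -8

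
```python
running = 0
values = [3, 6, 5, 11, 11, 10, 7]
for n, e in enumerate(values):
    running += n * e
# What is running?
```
Trace:
  running=0
  running=0, n=0, e=3
  running=6, n=1, e=6
  running=16, n=2, e=5
  running=49, n=3, e=11
  running=93, n=4, e=11
  running=143, n=5, e=10
  running=185, n=6, e=7

Final answer: 185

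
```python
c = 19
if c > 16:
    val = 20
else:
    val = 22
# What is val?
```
Trace:
  c=19
  c=19, val=20

Final answer: 20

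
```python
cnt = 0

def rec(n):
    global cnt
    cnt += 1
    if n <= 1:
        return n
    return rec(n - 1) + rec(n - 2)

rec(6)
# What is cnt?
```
Call trace (a repeated sub-call is expanded the first time; later identical calls just restate its return value):
rec(n=6)
  rec(n=5)
    rec(n=4)
      rec(n=3)
        rec(n=2)
          rec(n=1)
          -> return 1
          rec(n=0)
          -> return 0
        -> return 1
        rec(n=1)
        -> return 1
      -> return 2
      rec(n=2) -> return 1  (same call as traced above)
    -> return 3
    rec(n=3) -> return 2  (same call as traced above)
  -> return 5
  rec(n=4) -> return 3  (same call as traced above)
-> return 8

cnt is incremented once per call, so count the calls in each subtree. Let C(n) = number of calls made by rec(n).
C(0) = C(1) = 1 (base case, no recursion); C(n) = 1 + C(n - 1) + C(n - 2) otherwise.
C(2) = 1 + C(1) + C(0) = 1 + 1 + 1 = 3
C(3) = 1 + C(2) + C(1) = 1 + 3 + 1 = 5
C(4) = 1 + C(3) + C(2) = 1 + 5 + 3 = 9
C(5) = 1 + C(4) + C(3) = 1 + 9 + 5 = 15
C(6) = 1 + C(5) + C(4) = 1 + 15 + 9 = 25
cnt = C(6) = 25

Final answer: 25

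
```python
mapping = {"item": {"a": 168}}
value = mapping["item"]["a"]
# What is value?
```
Trace:
  mapping={'item': {'a': 168}}
  mapping={'item': {'a': 168}}, value=168

Final answer: 168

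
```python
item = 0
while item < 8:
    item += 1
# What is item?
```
Trace:
  item=0
  item=1
  item=2
  item=3
  item=4
  item=5
  item=6
  item=7
  item=8

Final answer: 8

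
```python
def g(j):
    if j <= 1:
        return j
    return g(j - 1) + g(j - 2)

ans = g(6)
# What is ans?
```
Call trace (a repeated sub-call is expanded the first time; later identical calls just restate its return value):
g(j=6)
  g(j=5)
    g(j=4)
      g(j=3)
        g(j=2)
          g(j=1)
          -> return 1
          g(j=0)
          -> return 0
        -> return 1
        g(j=1)
        -> return 1
      -> return 2
      g(j=2) -> return 1  (same call as traced above)
    -> return 3
    g(j=3) -> return 2  (same call as traced above)
  -> return 5
  g(j=4) -> return 3  (same call as traced above)
-> return 8

Final answer: 8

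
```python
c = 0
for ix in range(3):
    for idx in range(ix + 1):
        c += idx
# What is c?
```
Trace:
  c=0
  c=0, ix=0, idx=0
  c=0, ix=1, idx=0
  c=1, ix=1, idx=1
  c=1, ix=2, idx=0
  c=2, ix=2, idx=1
  c=4, ix=2, idx=2

Final answer: 4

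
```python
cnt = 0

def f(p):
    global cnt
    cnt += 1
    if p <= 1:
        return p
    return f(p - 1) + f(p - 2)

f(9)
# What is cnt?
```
Call trace (a repeated sub-call is expanded the first time; later identical calls just restate its return value):
f(p=9)
  f(p=8)
    f(p=7)
      f(p=6)
        f(p=5)
          f(p=4)
            f(p=3)
              f(p=2)
                f(p=1)
                -> return 1
                f(p=0)
                -> return 0
              -> return 1
              f(p=1)
              -> return 1
            -> return 2
            f(p=2) -> return 1  (same call as traced above)
          -> return 3
          f(p=3) -> return 2  (same call as traced above)
        -> return 5
        f(p=4) -> return 3  (same call as traced above)
      -> return 8
      f(p=5) -> return 5  (same call as traced above)
    -> return 13
    f(p=6) -> return 8  (same call as traced above)
  -> return 21
  f(p=7) -> return 13  (same call as traced above)
-> return 34

cnt is incremented once per call, so count the calls in each subtree. Let C(p) = number of calls made by f(p).
C(0) = C(1) = 1 (base case, no recursion); C(p) = 1 + C(p - 1) + C(p - 2) otherwise.
C(2) = 1 + C(1) + C(0) = 1 + 1 + 1 = 3
C(3) = 1 + C(2) + C(1) = 1 + 3 + 1 = 5
C(4) = 1 + C(3) + C(2) = 1 + 5 + 3 = 9
C(5) = 1 + C(4) + C(3) = 1 + 9 + 5 = 15
C(6) = 1 + C(5) + C(4) = 1 + 15 + 9 = 25
C(7) = 1 + C(6) + C(5) = 1 + 25 + 15 = 41
C(8) = 1 + C(7) + C(6) = 1 + 41 + 25 = 67
C(9) = 1 + C(8) + C(7) = 1 + 67 + 41 = 109
cnt = C(9) = 109

Final answer: 109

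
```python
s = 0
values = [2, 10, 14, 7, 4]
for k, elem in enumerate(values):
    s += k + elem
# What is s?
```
Trace:
  s=0
  s=2, k=0, elem=2
  s=13, k=1, elem=10
  s=29, k=2, elem=14
  s=39, k=3, elem=7
  s=47, k=4, elem=4

Final answer: 47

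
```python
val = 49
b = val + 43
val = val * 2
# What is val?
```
Trace:
  val=49
  val=49, b=92
  val=98, b=92

Final answer: 98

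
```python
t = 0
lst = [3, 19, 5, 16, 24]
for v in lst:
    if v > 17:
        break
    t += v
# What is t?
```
Trace:
  t=0
  t=3, v=3
  t=3, v=19

Final answer: 3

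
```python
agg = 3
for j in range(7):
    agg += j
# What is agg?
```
Trace:
  agg=3
  agg=3, j=0
  agg=4, j=1
  agg=6, j=2
  agg=9, j=3
  agg=13, j=4
  agg=18, j=5
  agg=24, j=6

Final answer: 24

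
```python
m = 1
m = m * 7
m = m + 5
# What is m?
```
Trace:
  m=1
  m=7
  m=12

Final answer: 12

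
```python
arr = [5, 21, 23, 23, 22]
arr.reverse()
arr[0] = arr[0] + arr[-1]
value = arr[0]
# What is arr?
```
Trace:
  arr=[5, 21, 23, 23, 22]
  arr=[22, 23, 23, 21, 5]
  arr=[27, 23, 23, 21, 5]
  arr=[27, 23, 23, 21, 5], value=27

Final answer: [27, 23, 23, 21, 5]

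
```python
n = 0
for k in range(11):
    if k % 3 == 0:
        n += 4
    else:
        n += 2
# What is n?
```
Trace:
  n=0
  n=4, k=0
  n=6, k=1
  n=8, k=2
  n=12, k=3
  n=14, k=4
  n=16, k=5
  n=20, k=6
  n=22, k=7
  n=24, k=8
  n=28, k=9
  n=30, k=10

Final answer: 30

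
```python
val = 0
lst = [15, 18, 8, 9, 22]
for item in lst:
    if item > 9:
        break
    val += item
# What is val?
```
Trace:
  val=0
  val=0, item=15

Final answer: 0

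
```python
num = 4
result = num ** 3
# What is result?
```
Trace:
  num=4
  num=4, result=64

Final answer: 64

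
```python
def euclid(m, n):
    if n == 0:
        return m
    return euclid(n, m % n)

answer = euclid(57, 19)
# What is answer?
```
Call trace:
euclid(m=57, n=19)
  euclid(m=19, n=0)
  -> return 19
-> return 19

Final answer: 19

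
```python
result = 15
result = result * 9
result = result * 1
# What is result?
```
Trace:
  result=15
  result=135
  result=135

Final answer: 135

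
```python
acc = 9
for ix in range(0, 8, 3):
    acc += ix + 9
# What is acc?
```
Trace:
  acc=9
  acc=18, ix=0
  acc=30, ix=3
  acc=45, ix=6

Final answer: 45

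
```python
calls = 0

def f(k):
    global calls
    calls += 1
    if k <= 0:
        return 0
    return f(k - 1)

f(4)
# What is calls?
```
Call trace:
f(k=4)
  f(k=3)
    f(k=2)
      f(k=1)
        f(k=0)
        -> return 0
      -> return 0
    -> return 0
  -> return 0
-> return 0

calls is incremented once per call. f is entered once for each k = 4, 3, 2, 1, 0 (the k <= 0 call returns without recursing), i.e. 4 + 1 calls.
calls = 5

Final answer: 5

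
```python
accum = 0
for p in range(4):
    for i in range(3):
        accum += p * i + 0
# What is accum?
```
Trace:
  accum=0
  accum=0, p=0, i=0
  accum=0, p=0, i=1
  accum=0, p=0, i=2
  accum=0, p=1, i=0
  accum=1, p=1, i=1
  accum=3, p=1, i=2
  accum=3, p=2, i=0
  accum=5, p=2, i=1
  accum=9, p=2, i=2
  accum=9, p=3, i=0
  accum=12, p=3, i=1
  accum=18, p=3, i=2

Final answer: 18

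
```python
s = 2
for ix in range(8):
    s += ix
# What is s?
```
Trace:
  s=2
  s=2, ix=0
  s=3, ix=1
  s=5, ix=2
  s=8, ix=3
  s=12, ix=4
  s=17, ix=5
  s=23, ix=6
  s=30, ix=7

Final answer: 30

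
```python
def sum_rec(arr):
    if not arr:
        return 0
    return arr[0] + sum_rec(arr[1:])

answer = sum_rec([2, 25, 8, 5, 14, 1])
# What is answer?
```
Call trace:
sum_rec(arr=[2, 25, 8, 5, 14, 1])
  sum_rec(arr=[25, 8, 5, 14, 1])
    sum_rec(arr=[8, 5, 14, 1])
      sum_rec(arr=[5, 14, 1])
        sum_rec(arr=[14, 1])
          sum_rec(arr=[1])
            sum_rec(arr=[])
            -> return 0
          -> return 1
        -> return 15
      -> return 20
    -> return 28
  -> return 53
-> return 55

Final answer: 55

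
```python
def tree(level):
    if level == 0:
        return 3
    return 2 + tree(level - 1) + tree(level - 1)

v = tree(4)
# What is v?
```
Call trace (a repeated sub-call is expanded the first time; later identical calls just restate its return value):
tree(level=4)
  tree(level=3)
    tree(level=2)
      tree(level=1)
        tree(level=0)
        -> return 3
        tree(level=0)
        -> return 3
      -> return 8
      tree(level=1) -> return 8  (same call as traced above)
    -> return 18
    tree(level=2) -> return 18  (same call as traced above)
  -> return 38
  tree(level=3) -> return 38  (same call as traced above)
-> return 78

Final answer: 78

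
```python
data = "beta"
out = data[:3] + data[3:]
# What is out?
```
Trace:
  data='beta'
  data='beta', out='beta'

Final answer: 'beta'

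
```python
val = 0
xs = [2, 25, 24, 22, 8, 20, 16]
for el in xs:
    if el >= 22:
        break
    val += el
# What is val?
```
Trace:
  val=0
  val=2, el=2
  val=2, el=25

Final answer: 2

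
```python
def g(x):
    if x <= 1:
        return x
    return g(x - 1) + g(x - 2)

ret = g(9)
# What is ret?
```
Call trace (a repeated sub-call is expanded the first time; later identical calls just restate its return value):
g(x=9)
  g(x=8)
    g(x=7)
      g(x=6)
        g(x=5)
          g(x=4)
            g(x=3)
              g(x=2)
                g(x=1)
                -> return 1
                g(x=0)
                -> return 0
              -> return 1
              g(x=1)
              -> return 1
            -> return 2
            g(x=2) -> return 1  (same call as traced above)
          -> return 3
          g(x=3) -> return 2  (same call as traced above)
        -> return 5
        g(x=4) -> return 3  (same call as traced above)
      -> return 8
      g(x=5) -> return 5  (same call as traced above)
    -> return 13
    g(x=6) -> return 8  (same call as traced above)
  -> return 21
  g(x=7) -> return 13  (same call as traced above)
-> return 34

Final answer: 34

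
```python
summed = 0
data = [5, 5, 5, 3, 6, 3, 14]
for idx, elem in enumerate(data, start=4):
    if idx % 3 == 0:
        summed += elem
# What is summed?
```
Trace:
  summed=0
  summed=0, idx=4, elem=5
  summed=0, idx=5, elem=5
  summed=5, idx=6, elem=5
  summed=5, idx=7, elem=3
  summed=5, idx=8, elem=6
  summed=8, idx=9, elem=3
  summed=8, idx=10, elem=14

Final answer: 8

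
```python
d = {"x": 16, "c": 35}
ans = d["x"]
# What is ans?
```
Trace:
  d={'x': 16, 'c': 35}
  d={'x': 16, 'c': 35}, ans=16

Final answer: 16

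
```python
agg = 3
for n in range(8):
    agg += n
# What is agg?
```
Trace:
  agg=3
  agg=3, n=0
  agg=4, n=1
  agg=6, n=2
  agg=9, n=3
  agg=13, n=4
  agg=18, n=5
  agg=24, n=6
  agg=31, n=7

Final answer: 31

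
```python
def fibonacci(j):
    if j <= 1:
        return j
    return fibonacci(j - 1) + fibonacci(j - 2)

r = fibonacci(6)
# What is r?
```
Call trace (a repeated sub-call is expanded the first time; later identical calls just restate its return value):
fibonacci(j=6)
  fibonacci(j=5)
    fibonacci(j=4)
      fibonacci(j=3)
        fibonacci(j=2)
          fibonacci(j=1)
          -> return 1
          fibonacci(j=0)
          -> return 0
        -> return 1
        fibonacci(j=1)
        -> return 1
      -> return 2
      fibonacci(j=2) -> return 1  (same call as traced above)
    -> return 3
    fibonacci(j=3) -> return 2  (same call as traced above)
  -> return 5
  fibonacci(j=4) -> return 3  (same call as traced above)
-> return 8

Final answer: 8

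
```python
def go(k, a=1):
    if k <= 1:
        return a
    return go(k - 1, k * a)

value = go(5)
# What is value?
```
Call trace:
go(k=5, a=1)
  go(k=4, a=5)
    go(k=3, a=20)
      go(k=2, a=60)
        go(k=1, a=120)
        -> return 120
      -> return 120
    -> return 120
  -> return 120
-> return 120

Final answer: 120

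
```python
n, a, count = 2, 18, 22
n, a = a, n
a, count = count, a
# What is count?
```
Trace:
  n=2, a=18, count=22
  n=18, a=2, count=22
  n=18, a=22, count=2

Final answer: 2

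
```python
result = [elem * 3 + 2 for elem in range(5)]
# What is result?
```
Trace:
  elem=0
  elem=1
  elem=2
  elem=3
  elem=4
  result=[2, 5, 8, 11, 14]

Final answer: [2, 5, 8, 11, 14]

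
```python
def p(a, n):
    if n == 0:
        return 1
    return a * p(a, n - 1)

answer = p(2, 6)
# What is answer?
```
Call trace:
p(a=2, n=6)
  p(a=2, n=5)
    p(a=2, n=4)
      p(a=2, n=3)
        p(a=2, n=2)
          p(a=2, n=1)
            p(a=2, n=0)
            -> return 1
          -> return 2
        -> return 4
      -> return 8
    -> return 16
  -> return 32
-> return 64

Final answer: 64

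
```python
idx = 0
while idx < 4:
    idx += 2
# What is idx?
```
Trace:
  idx=0
  idx=2
  idx=4

Final answer: 4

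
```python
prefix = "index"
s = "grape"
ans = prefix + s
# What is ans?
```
Trace:
  prefix='index'
  prefix='index', s='grape'
  prefix='index', s='grape', ans='indexgrape'

Final answer: 'indexgrape'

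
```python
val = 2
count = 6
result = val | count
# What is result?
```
Trace:
  val=2
  val=2, count=6
  val=2, count=6, result=6

Final answer: 6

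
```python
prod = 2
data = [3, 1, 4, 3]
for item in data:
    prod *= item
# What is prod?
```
Trace:
  prod=2
  prod=6, item=3
  prod=6, item=1
  prod=24, item=4
  prod=72, item=3

Final answer: 72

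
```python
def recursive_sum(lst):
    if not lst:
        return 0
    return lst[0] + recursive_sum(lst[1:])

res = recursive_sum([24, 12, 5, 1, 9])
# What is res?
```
Call trace:
recursive_sum(lst=[24, 12, 5, 1, 9])
  recursive_sum(lst=[12, 5, 1, 9])
    recursive_sum(lst=[5, 1, 9])
      recursive_sum(lst=[1, 9])
        recursive_sum(lst=[9])
          recursive_sum(lst=[])
          -> return 0
        -> return 9
      -> return 10
    -> return 15
  -> return 27
-> return 51

Final answer: 51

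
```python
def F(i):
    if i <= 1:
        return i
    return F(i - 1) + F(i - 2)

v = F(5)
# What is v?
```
Call trace (a repeated sub-call is expanded the first time; later identical calls just restate its return value):
F(i=5)
  F(i=4)
    F(i=3)
      F(i=2)
        F(i=1)
        -> return 1
        F(i=0)
        -> return 0
      -> return 1
      F(i=1)
      -> return 1
    -> return 2
    F(i=2) -> return 1  (same call as traced above)
  -> return 3
  F(i=3) -> return 2  (same call as traced above)
-> return 5

Final answer: 5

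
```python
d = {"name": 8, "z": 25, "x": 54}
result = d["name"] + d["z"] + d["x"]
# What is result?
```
Trace:
  d={'name': 8, 'z': 25, 'x': 54}
  d={'name': 8, 'z': 25, 'x': 54}, result=87

Final answer: 87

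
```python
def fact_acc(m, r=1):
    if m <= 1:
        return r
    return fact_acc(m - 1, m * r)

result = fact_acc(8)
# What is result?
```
Call trace:
fact_acc(m=8, r=1)
  fact_acc(m=7, r=8)
    fact_acc(m=6, r=56)
      fact_acc(m=5, r=336)
        fact_acc(m=4, r=1680)
          fact_acc(m=3, r=6720)
            fact_acc(m=2, r=20160)
              fact_acc(m=1, r=40320)
              -> return 40320
            -> return 40320
          -> return 40320
        -> return 40320
      -> return 40320
    -> return 40320
  -> return 40320
-> return 40320

Final answer: 40320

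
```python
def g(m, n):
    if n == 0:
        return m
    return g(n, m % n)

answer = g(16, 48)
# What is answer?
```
Call trace:
g(m=16, n=48)
  g(m=48, n=16)
    g(m=16, n=0)
    -> return 16
  -> return 16
-> return 16

Final answer: 16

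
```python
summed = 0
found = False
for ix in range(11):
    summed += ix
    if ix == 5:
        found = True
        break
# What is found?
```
Trace:
  summed=0
  summed=0, found=False
  summed=0, found=False, ix=0
  summed=1, found=False, ix=1
  summed=3, found=False, ix=2
  summed=6, found=False, ix=3
  summed=10, found=False, ix=4
  summed=15, found=True, ix=5

Final answer: True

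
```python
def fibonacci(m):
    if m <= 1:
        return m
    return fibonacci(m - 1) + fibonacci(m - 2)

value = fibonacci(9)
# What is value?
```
Call trace (a repeated sub-call is expanded the first time; later identical calls just restate its return value):
fibonacci(m=9)
  fibonacci(m=8)
    fibonacci(m=7)
      fibonacci(m=6)
        fibonacci(m=5)
          fibonacci(m=4)
            fibonacci(m=3)
              fibonacci(m=2)
                fibonacci(m=1)
                -> return 1
                fibonacci(m=0)
                -> return 0
              -> return 1
              fibonacci(m=1)
              -> return 1
            -> return 2
            fibonacci(m=2) -> return 1  (same call as traced above)
          -> return 3
          fibonacci(m=3) -> return 2  (same call as traced above)
        -> return 5
        fibonacci(m=4) -> return 3  (same call as traced above)
      -> return 8
      fibonacci(m=5) -> return 5  (same call as traced above)
    -> return 13
    fibonacci(m=6) -> return 8  (same call as traced above)
  -> return 21
  fibonacci(m=7) -> return 13  (same call as traced above)
-> return 34

Final answer: 34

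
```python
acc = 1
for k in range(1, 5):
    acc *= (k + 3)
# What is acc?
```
Trace:
  acc=1
  acc=4, k=1
  acc=20, k=2
  acc=120, k=3
  acc=840, k=4

Final answer: 840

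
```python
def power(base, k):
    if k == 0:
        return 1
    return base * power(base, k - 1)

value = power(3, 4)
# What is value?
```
Call trace:
power(base=3, k=4)
  power(base=3, k=3)
    power(base=3, k=2)
      power(base=3, k=1)
        power(base=3, k=0)
        -> return 1
      -> return 3
    -> return 9
  -> return 27
-> return 81

Final answer: 81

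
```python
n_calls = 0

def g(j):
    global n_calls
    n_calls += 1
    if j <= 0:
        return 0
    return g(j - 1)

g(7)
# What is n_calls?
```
Call trace:
g(j=7)
  g(j=6)
    g(j=5)
      g(j=4)
        g(j=3)
          g(j=2)
            g(j=1)
              g(j=0)
              -> return 0
            -> return 0
          -> return 0
        -> return 0
      -> return 0
    -> return 0
  -> return 0
-> return 0

n_calls is incremented once per call. g is entered once for each j = 7, 6, 5, 4, 3, 2, 1, 0 (the j <= 0 call returns without recursing), i.e. 7 + 1 calls.
n_calls = 8

Final answer: 8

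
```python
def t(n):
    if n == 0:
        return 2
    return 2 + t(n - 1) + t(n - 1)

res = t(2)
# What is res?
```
Call trace (a repeated sub-call is expanded the first time; later identical calls just restate its return value):
t(n=2)
  t(n=1)
    t(n=0)
    -> return 2
    t(n=0)
    -> return 2
  -> return 6
  t(n=1) -> return 6  (same call as traced above)
-> return 14

Final answer: 14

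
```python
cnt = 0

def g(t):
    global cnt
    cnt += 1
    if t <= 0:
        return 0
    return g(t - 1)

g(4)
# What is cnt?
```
Call trace:
g(t=4)
  g(t=3)
    g(t=2)
      g(t=1)
        g(t=0)
        -> return 0
      -> return 0
    -> return 0
  -> return 0
-> return 0

cnt is incremented once per call. g is entered once for each t = 4, 3, 2, 1, 0 (the t <= 0 call returns without recursing), i.e. 4 + 1 calls.
cnt = 5

Final answer: 5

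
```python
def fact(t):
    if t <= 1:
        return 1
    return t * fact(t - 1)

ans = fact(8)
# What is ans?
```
Call trace:
fact(t=8)
  fact(t=7)
    fact(t=6)
      fact(t=5)
        fact(t=4)
          fact(t=3)
            fact(t=2)
              fact(t=1)
              -> return 1
            -> return 2
          -> return 6
        -> return 24
      -> return 120
    -> return 720
  -> return 5040
-> return 40320

Final answer: 40320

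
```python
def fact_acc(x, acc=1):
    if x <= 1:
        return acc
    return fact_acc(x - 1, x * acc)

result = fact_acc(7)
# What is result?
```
Call trace:
fact_acc(x=7, acc=1)
  fact_acc(x=6, acc=7)
    fact_acc(x=5, acc=42)
      fact_acc(x=4, acc=210)
        fact_acc(x=3, acc=840)
          fact_acc(x=2, acc=2520)
            fact_acc(x=1, acc=5040)
            -> return 5040
          -> return 5040
        -> return 5040
      -> return 5040
    -> return 5040
  -> return 5040
-> return 5040

Final answer: 5040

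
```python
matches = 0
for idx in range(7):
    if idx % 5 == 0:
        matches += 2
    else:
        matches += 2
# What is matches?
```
Trace:
  matches=0
  matches=2, idx=0
  matches=4, idx=1
  matches=6, idx=2
  matches=8, idx=3
  matches=10, idx=4
  matches=12, idx=5
  matches=14, idx=6

Final answer: 14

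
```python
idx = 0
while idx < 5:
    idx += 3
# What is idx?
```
Trace:
  idx=0
  idx=3
  idx=6

Final answer: 6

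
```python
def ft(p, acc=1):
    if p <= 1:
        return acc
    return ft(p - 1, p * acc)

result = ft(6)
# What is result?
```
Call trace:
ft(p=6, acc=1)
  ft(p=5, acc=6)
    ft(p=4, acc=30)
      ft(p=3, acc=120)
        ft(p=2, acc=360)
          ft(p=1, acc=720)
          -> return 720
        -> return 720
      -> return 720
    -> return 720
  -> return 720
-> return 720

Final answer: 720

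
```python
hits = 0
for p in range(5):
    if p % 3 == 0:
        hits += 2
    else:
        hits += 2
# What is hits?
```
Trace:
  hits=0
  hits=2, p=0
  hits=4, p=1
  hits=6, p=2
  hits=8, p=3
  hits=10, p=4

Final answer: 10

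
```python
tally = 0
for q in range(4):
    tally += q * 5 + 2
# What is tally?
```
Trace:
  tally=0
  tally=2, q=0
  tally=9, q=1
  tally=21, q=2
  tally=38, q=3

Final answer: 38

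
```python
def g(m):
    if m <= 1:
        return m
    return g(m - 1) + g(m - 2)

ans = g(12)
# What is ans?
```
Call trace (a repeated sub-call is expanded the first time; later identical calls just restate its return value):
g(m=12)
  g(m=11)
    g(m=10)
      g(m=9)
        g(m=8)
          g(m=7)
            g(m=6)
              g(m=5)
                g(m=4)
                  g(m=3)
                    g(m=2)
                      g(m=1)
                      -> return 1
                      g(m=0)
                      -> return 0
                    -> return 1
                    g(m=1)
                    -> return 1
                  -> return 2
                  g(m=2) -> return 1  (same call as traced above)
                -> return 3
                g(m=3) -> return 2  (same call as traced above)
              -> return 5
              g(m=4) -> return 3  (same call as traced above)
            -> return 8
            g(m=5) -> return 5  (same call as traced above)
          -> return 13
          g(m=6) -> return 8  (same call as traced above)
        -> return 21
        g(m=7) -> return 13  (same call as traced above)
      -> return 34
      g(m=8) -> return 21  (same call as traced above)
    -> return 55
    g(m=9) -> return 34  (same call as traced above)
  -> return 89
  g(m=10) -> return 55  (same call as traced above)
-> return 144

Final answer: 144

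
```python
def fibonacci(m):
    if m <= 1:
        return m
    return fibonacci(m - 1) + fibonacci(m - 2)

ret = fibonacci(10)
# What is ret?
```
Call trace (a repeated sub-call is expanded the first time; later identical calls just restate its return value):
fibonacci(m=10)
  fibonacci(m=9)
    fibonacci(m=8)
      fibonacci(m=7)
        fibonacci(m=6)
          fibonacci(m=5)
            fibonacci(m=4)
              fibonacci(m=3)
                fibonacci(m=2)
                  fibonacci(m=1)
                  -> return 1
                  fibonacci(m=0)
                  -> return 0
                -> return 1
                fibonacci(m=1)
                -> return 1
              -> return 2
              fibonacci(m=2) -> return 1  (same call as traced above)
            -> return 3
            fibonacci(m=3) -> return 2  (same call as traced above)
          -> return 5
          fibonacci(m=4) -> return 3  (same call as traced above)
        -> return 8
        fibonacci(m=5) -> return 5  (same call as traced above)
      -> return 13
      fibonacci(m=6) -> return 8  (same call as traced above)
    -> return 21
    fibonacci(m=7) -> return 13  (same call as traced above)
  -> return 34
  fibonacci(m=8) -> return 21  (same call as traced above)
-> return 55

Final answer: 55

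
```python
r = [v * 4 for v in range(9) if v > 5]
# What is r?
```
Trace:
  v=0
  v=1
  v=2
  v=3
  v=4
  v=5
  v=6
  v=7
  v=8
  r=[24, 28, 32]

Final answer: [24, 28, 32]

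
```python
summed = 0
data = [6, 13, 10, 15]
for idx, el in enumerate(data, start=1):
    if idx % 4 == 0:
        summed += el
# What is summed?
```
Trace:
  summed=0
  summed=0, idx=1, el=6
  summed=0, idx=2, el=13
  summed=0, idx=3, el=10
  summed=15, idx=4, el=15

Final answer: 15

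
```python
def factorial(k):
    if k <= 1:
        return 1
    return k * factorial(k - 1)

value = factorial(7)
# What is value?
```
Call trace:
factorial(k=7)
  factorial(k=6)
    factorial(k=5)
      factorial(k=4)
        factorial(k=3)
          factorial(k=2)
            factorial(k=1)
            -> return 1
          -> return 2
        -> return 6
      -> return 24
    -> return 120
  -> return 720
-> return 5040

Final answer: 5040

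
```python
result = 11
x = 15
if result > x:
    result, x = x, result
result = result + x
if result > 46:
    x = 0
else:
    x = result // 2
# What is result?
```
Trace:
  result=11
  result=11, x=15
  result=11, x=15
  result=26, x=15
  result=26, x=13

Final answer: 26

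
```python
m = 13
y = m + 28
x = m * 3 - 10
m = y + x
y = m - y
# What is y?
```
Trace:
  m=13
  m=13, y=41
  m=13, y=41, x=29
  m=70, y=41, x=29
  m=70, y=29, x=29

Final answer: 29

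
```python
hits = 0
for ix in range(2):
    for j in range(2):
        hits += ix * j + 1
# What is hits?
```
Trace:
  hits=0
  hits=1, ix=0, j=0
  hits=2, ix=0, j=1
  hits=3, ix=1, j=0
  hits=5, ix=1, j=1

Final answer: 5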